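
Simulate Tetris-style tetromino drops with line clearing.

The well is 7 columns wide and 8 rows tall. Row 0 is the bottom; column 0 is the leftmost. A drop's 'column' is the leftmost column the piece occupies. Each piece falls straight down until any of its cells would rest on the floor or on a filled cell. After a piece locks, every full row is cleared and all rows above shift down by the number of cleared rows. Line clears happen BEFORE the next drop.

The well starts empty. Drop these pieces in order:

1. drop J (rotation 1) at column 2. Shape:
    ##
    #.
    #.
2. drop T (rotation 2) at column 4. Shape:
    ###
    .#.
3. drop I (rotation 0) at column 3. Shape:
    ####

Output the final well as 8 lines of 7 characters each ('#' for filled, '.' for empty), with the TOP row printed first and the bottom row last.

Drop 1: J rot1 at col 2 lands with bottom-row=0; cleared 0 line(s) (total 0); column heights now [0 0 3 3 0 0 0], max=3
Drop 2: T rot2 at col 4 lands with bottom-row=0; cleared 0 line(s) (total 0); column heights now [0 0 3 3 2 2 2], max=3
Drop 3: I rot0 at col 3 lands with bottom-row=3; cleared 0 line(s) (total 0); column heights now [0 0 3 4 4 4 4], max=4

Answer: .......
.......
.......
.......
...####
..##...
..#.###
..#..#.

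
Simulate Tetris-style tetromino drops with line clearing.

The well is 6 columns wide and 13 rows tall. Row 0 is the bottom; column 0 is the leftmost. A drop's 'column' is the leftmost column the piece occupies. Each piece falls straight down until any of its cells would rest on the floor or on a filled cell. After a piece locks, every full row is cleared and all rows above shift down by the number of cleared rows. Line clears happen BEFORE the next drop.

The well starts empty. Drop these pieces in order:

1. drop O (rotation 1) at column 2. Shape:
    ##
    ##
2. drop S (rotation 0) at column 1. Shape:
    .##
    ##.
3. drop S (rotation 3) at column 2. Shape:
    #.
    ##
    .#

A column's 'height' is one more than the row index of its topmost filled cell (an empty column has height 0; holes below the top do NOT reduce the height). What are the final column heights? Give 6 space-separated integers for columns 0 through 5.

Answer: 0 3 7 6 0 0

Derivation:
Drop 1: O rot1 at col 2 lands with bottom-row=0; cleared 0 line(s) (total 0); column heights now [0 0 2 2 0 0], max=2
Drop 2: S rot0 at col 1 lands with bottom-row=2; cleared 0 line(s) (total 0); column heights now [0 3 4 4 0 0], max=4
Drop 3: S rot3 at col 2 lands with bottom-row=4; cleared 0 line(s) (total 0); column heights now [0 3 7 6 0 0], max=7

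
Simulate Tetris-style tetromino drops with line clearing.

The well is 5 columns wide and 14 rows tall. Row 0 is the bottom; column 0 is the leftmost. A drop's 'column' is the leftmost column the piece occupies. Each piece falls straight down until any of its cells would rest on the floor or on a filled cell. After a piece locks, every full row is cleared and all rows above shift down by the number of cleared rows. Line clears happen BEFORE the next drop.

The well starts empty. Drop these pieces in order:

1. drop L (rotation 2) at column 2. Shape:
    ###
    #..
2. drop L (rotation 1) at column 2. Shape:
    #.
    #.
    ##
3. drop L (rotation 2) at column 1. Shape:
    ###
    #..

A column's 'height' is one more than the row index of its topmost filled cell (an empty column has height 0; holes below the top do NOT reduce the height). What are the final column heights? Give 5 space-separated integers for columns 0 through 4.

Drop 1: L rot2 at col 2 lands with bottom-row=0; cleared 0 line(s) (total 0); column heights now [0 0 2 2 2], max=2
Drop 2: L rot1 at col 2 lands with bottom-row=2; cleared 0 line(s) (total 0); column heights now [0 0 5 3 2], max=5
Drop 3: L rot2 at col 1 lands with bottom-row=4; cleared 0 line(s) (total 0); column heights now [0 6 6 6 2], max=6

Answer: 0 6 6 6 2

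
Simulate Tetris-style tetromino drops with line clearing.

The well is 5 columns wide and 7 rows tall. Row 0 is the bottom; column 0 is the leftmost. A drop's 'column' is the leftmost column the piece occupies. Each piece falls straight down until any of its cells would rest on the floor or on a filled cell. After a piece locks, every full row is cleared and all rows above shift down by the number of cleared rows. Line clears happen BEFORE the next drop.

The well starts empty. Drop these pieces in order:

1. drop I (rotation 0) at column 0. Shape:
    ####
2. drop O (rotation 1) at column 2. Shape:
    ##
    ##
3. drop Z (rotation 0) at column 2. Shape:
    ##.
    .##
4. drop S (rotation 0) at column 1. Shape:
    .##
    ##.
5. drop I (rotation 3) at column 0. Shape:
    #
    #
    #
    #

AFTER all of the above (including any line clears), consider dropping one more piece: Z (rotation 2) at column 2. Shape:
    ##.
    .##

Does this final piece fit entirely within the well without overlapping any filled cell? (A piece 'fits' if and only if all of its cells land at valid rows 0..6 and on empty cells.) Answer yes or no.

Drop 1: I rot0 at col 0 lands with bottom-row=0; cleared 0 line(s) (total 0); column heights now [1 1 1 1 0], max=1
Drop 2: O rot1 at col 2 lands with bottom-row=1; cleared 0 line(s) (total 0); column heights now [1 1 3 3 0], max=3
Drop 3: Z rot0 at col 2 lands with bottom-row=3; cleared 0 line(s) (total 0); column heights now [1 1 5 5 4], max=5
Drop 4: S rot0 at col 1 lands with bottom-row=5; cleared 0 line(s) (total 0); column heights now [1 6 7 7 4], max=7
Drop 5: I rot3 at col 0 lands with bottom-row=1; cleared 0 line(s) (total 0); column heights now [5 6 7 7 4], max=7
Test piece Z rot2 at col 2 (width 3): heights before test = [5 6 7 7 4]; fits = False

Answer: no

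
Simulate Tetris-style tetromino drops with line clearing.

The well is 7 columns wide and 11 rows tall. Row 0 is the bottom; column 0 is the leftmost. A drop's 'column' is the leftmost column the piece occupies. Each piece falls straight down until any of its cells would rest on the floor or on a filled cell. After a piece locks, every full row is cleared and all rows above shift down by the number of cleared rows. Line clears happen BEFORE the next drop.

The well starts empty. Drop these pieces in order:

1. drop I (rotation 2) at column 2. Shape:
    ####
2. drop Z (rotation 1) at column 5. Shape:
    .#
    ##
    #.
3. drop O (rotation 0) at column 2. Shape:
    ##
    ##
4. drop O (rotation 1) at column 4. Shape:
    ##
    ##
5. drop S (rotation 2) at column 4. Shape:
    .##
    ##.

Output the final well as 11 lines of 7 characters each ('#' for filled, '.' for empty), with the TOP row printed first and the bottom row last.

Drop 1: I rot2 at col 2 lands with bottom-row=0; cleared 0 line(s) (total 0); column heights now [0 0 1 1 1 1 0], max=1
Drop 2: Z rot1 at col 5 lands with bottom-row=1; cleared 0 line(s) (total 0); column heights now [0 0 1 1 1 3 4], max=4
Drop 3: O rot0 at col 2 lands with bottom-row=1; cleared 0 line(s) (total 0); column heights now [0 0 3 3 1 3 4], max=4
Drop 4: O rot1 at col 4 lands with bottom-row=3; cleared 0 line(s) (total 0); column heights now [0 0 3 3 5 5 4], max=5
Drop 5: S rot2 at col 4 lands with bottom-row=5; cleared 0 line(s) (total 0); column heights now [0 0 3 3 6 7 7], max=7

Answer: .......
.......
.......
.......
.....##
....##.
....##.
....###
..##.##
..##.#.
..####.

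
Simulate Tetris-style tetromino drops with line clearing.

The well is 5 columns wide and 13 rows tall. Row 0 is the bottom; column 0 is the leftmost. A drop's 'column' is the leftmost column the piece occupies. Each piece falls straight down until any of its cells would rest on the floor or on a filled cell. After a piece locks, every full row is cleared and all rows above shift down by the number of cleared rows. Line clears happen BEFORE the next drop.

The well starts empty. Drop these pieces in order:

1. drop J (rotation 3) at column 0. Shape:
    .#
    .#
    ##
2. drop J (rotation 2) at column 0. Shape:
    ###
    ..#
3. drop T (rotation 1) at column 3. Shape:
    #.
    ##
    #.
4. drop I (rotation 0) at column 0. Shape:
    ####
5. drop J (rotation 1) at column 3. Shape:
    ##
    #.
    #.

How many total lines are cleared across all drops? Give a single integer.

Answer: 0

Derivation:
Drop 1: J rot3 at col 0 lands with bottom-row=0; cleared 0 line(s) (total 0); column heights now [1 3 0 0 0], max=3
Drop 2: J rot2 at col 0 lands with bottom-row=2; cleared 0 line(s) (total 0); column heights now [4 4 4 0 0], max=4
Drop 3: T rot1 at col 3 lands with bottom-row=0; cleared 0 line(s) (total 0); column heights now [4 4 4 3 2], max=4
Drop 4: I rot0 at col 0 lands with bottom-row=4; cleared 0 line(s) (total 0); column heights now [5 5 5 5 2], max=5
Drop 5: J rot1 at col 3 lands with bottom-row=5; cleared 0 line(s) (total 0); column heights now [5 5 5 8 8], max=8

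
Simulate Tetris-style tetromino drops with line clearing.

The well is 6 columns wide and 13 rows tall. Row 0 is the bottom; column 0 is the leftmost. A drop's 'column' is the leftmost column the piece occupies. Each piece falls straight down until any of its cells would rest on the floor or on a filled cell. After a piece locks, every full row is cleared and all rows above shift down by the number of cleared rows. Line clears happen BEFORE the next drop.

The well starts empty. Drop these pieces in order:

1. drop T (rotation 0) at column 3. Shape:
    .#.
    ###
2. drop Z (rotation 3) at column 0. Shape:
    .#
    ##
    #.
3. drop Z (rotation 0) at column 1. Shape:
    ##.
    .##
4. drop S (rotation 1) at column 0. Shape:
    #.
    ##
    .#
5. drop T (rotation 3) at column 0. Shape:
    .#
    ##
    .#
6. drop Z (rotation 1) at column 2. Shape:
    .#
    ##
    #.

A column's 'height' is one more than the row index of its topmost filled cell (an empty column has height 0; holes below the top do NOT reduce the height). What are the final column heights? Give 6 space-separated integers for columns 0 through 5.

Answer: 8 9 6 7 2 1

Derivation:
Drop 1: T rot0 at col 3 lands with bottom-row=0; cleared 0 line(s) (total 0); column heights now [0 0 0 1 2 1], max=2
Drop 2: Z rot3 at col 0 lands with bottom-row=0; cleared 0 line(s) (total 0); column heights now [2 3 0 1 2 1], max=3
Drop 3: Z rot0 at col 1 lands with bottom-row=2; cleared 0 line(s) (total 0); column heights now [2 4 4 3 2 1], max=4
Drop 4: S rot1 at col 0 lands with bottom-row=4; cleared 0 line(s) (total 0); column heights now [7 6 4 3 2 1], max=7
Drop 5: T rot3 at col 0 lands with bottom-row=6; cleared 0 line(s) (total 0); column heights now [8 9 4 3 2 1], max=9
Drop 6: Z rot1 at col 2 lands with bottom-row=4; cleared 0 line(s) (total 0); column heights now [8 9 6 7 2 1], max=9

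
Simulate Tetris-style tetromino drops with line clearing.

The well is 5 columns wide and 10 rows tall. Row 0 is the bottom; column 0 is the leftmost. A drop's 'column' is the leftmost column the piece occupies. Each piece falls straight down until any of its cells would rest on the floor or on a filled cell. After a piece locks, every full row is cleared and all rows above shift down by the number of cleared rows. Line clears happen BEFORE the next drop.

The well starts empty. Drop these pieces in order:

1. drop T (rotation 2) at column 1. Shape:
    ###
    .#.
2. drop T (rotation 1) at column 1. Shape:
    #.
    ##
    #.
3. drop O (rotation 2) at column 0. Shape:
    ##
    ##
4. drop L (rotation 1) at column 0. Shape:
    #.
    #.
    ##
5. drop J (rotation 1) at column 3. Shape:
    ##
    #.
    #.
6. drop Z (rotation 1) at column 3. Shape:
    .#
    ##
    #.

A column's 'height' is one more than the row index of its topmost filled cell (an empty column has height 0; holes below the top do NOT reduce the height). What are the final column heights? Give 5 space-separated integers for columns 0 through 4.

Answer: 10 8 4 7 8

Derivation:
Drop 1: T rot2 at col 1 lands with bottom-row=0; cleared 0 line(s) (total 0); column heights now [0 2 2 2 0], max=2
Drop 2: T rot1 at col 1 lands with bottom-row=2; cleared 0 line(s) (total 0); column heights now [0 5 4 2 0], max=5
Drop 3: O rot2 at col 0 lands with bottom-row=5; cleared 0 line(s) (total 0); column heights now [7 7 4 2 0], max=7
Drop 4: L rot1 at col 0 lands with bottom-row=7; cleared 0 line(s) (total 0); column heights now [10 8 4 2 0], max=10
Drop 5: J rot1 at col 3 lands with bottom-row=2; cleared 0 line(s) (total 0); column heights now [10 8 4 5 5], max=10
Drop 6: Z rot1 at col 3 lands with bottom-row=5; cleared 0 line(s) (total 0); column heights now [10 8 4 7 8], max=10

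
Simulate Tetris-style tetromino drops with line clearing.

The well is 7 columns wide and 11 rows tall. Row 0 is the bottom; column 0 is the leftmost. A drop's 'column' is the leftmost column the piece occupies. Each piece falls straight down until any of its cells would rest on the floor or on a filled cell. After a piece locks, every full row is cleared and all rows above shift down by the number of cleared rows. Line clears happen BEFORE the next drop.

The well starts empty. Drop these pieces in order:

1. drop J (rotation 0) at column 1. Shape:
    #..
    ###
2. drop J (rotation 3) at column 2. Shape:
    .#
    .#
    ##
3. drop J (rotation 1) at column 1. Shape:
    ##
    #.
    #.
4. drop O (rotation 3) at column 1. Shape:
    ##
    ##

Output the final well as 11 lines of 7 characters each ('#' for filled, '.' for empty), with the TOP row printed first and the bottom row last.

Drop 1: J rot0 at col 1 lands with bottom-row=0; cleared 0 line(s) (total 0); column heights now [0 2 1 1 0 0 0], max=2
Drop 2: J rot3 at col 2 lands with bottom-row=1; cleared 0 line(s) (total 0); column heights now [0 2 2 4 0 0 0], max=4
Drop 3: J rot1 at col 1 lands with bottom-row=2; cleared 0 line(s) (total 0); column heights now [0 5 5 4 0 0 0], max=5
Drop 4: O rot3 at col 1 lands with bottom-row=5; cleared 0 line(s) (total 0); column heights now [0 7 7 4 0 0 0], max=7

Answer: .......
.......
.......
.......
.##....
.##....
.##....
.#.#...
.#.#...
.###...
.###...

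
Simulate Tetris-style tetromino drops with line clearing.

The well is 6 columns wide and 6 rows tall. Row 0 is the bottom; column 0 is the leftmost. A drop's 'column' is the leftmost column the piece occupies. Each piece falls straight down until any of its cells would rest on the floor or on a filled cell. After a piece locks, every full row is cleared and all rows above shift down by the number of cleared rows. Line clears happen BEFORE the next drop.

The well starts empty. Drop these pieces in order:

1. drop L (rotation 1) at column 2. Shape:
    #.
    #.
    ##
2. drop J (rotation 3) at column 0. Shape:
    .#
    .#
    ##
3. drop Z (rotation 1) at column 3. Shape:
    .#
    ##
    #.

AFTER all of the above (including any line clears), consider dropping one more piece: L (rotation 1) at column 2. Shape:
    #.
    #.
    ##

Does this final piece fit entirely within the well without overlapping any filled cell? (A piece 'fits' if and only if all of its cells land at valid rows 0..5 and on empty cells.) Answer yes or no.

Drop 1: L rot1 at col 2 lands with bottom-row=0; cleared 0 line(s) (total 0); column heights now [0 0 3 1 0 0], max=3
Drop 2: J rot3 at col 0 lands with bottom-row=0; cleared 0 line(s) (total 0); column heights now [1 3 3 1 0 0], max=3
Drop 3: Z rot1 at col 3 lands with bottom-row=1; cleared 0 line(s) (total 0); column heights now [1 3 3 3 4 0], max=4
Test piece L rot1 at col 2 (width 2): heights before test = [1 3 3 3 4 0]; fits = True

Answer: yes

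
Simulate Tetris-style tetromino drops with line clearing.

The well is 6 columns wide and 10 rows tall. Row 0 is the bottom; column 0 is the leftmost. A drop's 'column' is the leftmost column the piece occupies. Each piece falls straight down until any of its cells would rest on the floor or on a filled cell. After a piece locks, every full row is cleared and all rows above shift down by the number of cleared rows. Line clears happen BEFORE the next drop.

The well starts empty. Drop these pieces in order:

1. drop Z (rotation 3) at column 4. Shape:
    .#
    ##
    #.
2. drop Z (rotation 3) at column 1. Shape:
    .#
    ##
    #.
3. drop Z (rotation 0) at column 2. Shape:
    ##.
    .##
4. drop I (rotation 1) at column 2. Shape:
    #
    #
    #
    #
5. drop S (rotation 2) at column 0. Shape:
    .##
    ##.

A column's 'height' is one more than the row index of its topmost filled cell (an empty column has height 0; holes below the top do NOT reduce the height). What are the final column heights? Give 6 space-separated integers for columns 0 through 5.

Drop 1: Z rot3 at col 4 lands with bottom-row=0; cleared 0 line(s) (total 0); column heights now [0 0 0 0 2 3], max=3
Drop 2: Z rot3 at col 1 lands with bottom-row=0; cleared 0 line(s) (total 0); column heights now [0 2 3 0 2 3], max=3
Drop 3: Z rot0 at col 2 lands with bottom-row=2; cleared 0 line(s) (total 0); column heights now [0 2 4 4 3 3], max=4
Drop 4: I rot1 at col 2 lands with bottom-row=4; cleared 0 line(s) (total 0); column heights now [0 2 8 4 3 3], max=8
Drop 5: S rot2 at col 0 lands with bottom-row=7; cleared 0 line(s) (total 0); column heights now [8 9 9 4 3 3], max=9

Answer: 8 9 9 4 3 3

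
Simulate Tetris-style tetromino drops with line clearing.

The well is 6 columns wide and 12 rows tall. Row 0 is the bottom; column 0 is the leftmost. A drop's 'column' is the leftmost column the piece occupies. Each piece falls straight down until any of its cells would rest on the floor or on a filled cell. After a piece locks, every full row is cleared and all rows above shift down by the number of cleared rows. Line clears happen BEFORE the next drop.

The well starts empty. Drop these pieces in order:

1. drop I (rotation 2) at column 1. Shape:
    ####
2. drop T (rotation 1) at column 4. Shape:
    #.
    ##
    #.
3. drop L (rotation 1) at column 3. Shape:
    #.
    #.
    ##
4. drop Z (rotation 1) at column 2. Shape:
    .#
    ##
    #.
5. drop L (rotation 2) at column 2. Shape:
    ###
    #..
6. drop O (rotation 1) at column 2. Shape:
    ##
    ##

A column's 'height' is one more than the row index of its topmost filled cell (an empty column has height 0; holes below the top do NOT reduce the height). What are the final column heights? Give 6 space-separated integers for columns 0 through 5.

Answer: 0 1 12 12 10 3

Derivation:
Drop 1: I rot2 at col 1 lands with bottom-row=0; cleared 0 line(s) (total 0); column heights now [0 1 1 1 1 0], max=1
Drop 2: T rot1 at col 4 lands with bottom-row=1; cleared 0 line(s) (total 0); column heights now [0 1 1 1 4 3], max=4
Drop 3: L rot1 at col 3 lands with bottom-row=4; cleared 0 line(s) (total 0); column heights now [0 1 1 7 5 3], max=7
Drop 4: Z rot1 at col 2 lands with bottom-row=6; cleared 0 line(s) (total 0); column heights now [0 1 8 9 5 3], max=9
Drop 5: L rot2 at col 2 lands with bottom-row=8; cleared 0 line(s) (total 0); column heights now [0 1 10 10 10 3], max=10
Drop 6: O rot1 at col 2 lands with bottom-row=10; cleared 0 line(s) (total 0); column heights now [0 1 12 12 10 3], max=12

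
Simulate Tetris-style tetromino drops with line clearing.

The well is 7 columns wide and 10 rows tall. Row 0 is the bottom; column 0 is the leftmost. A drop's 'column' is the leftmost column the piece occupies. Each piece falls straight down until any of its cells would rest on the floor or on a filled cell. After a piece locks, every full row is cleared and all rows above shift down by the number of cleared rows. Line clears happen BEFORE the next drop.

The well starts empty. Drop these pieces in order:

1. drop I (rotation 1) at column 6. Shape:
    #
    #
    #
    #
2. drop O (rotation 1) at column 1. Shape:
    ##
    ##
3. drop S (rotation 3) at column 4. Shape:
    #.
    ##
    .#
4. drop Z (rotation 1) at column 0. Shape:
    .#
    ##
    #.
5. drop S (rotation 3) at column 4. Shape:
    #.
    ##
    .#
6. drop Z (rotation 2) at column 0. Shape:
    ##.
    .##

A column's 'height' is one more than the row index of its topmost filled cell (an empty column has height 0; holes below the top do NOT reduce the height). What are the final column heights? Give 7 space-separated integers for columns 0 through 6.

Drop 1: I rot1 at col 6 lands with bottom-row=0; cleared 0 line(s) (total 0); column heights now [0 0 0 0 0 0 4], max=4
Drop 2: O rot1 at col 1 lands with bottom-row=0; cleared 0 line(s) (total 0); column heights now [0 2 2 0 0 0 4], max=4
Drop 3: S rot3 at col 4 lands with bottom-row=0; cleared 0 line(s) (total 0); column heights now [0 2 2 0 3 2 4], max=4
Drop 4: Z rot1 at col 0 lands with bottom-row=1; cleared 0 line(s) (total 0); column heights now [3 4 2 0 3 2 4], max=4
Drop 5: S rot3 at col 4 lands with bottom-row=2; cleared 0 line(s) (total 0); column heights now [3 4 2 0 5 4 4], max=5
Drop 6: Z rot2 at col 0 lands with bottom-row=4; cleared 0 line(s) (total 0); column heights now [6 6 5 0 5 4 4], max=6

Answer: 6 6 5 0 5 4 4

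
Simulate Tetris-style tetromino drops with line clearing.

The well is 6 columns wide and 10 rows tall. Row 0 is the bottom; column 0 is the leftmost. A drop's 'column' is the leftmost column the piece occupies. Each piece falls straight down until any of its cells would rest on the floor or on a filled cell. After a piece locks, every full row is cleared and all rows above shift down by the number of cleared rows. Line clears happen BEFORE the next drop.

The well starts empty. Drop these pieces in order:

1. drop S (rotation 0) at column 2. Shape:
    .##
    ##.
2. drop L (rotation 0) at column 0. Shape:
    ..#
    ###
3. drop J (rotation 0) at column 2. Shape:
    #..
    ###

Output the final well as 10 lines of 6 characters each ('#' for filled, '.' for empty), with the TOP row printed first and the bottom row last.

Drop 1: S rot0 at col 2 lands with bottom-row=0; cleared 0 line(s) (total 0); column heights now [0 0 1 2 2 0], max=2
Drop 2: L rot0 at col 0 lands with bottom-row=1; cleared 0 line(s) (total 0); column heights now [2 2 3 2 2 0], max=3
Drop 3: J rot0 at col 2 lands with bottom-row=3; cleared 0 line(s) (total 0); column heights now [2 2 5 4 4 0], max=5

Answer: ......
......
......
......
......
..#...
..###.
..#...
#####.
..##..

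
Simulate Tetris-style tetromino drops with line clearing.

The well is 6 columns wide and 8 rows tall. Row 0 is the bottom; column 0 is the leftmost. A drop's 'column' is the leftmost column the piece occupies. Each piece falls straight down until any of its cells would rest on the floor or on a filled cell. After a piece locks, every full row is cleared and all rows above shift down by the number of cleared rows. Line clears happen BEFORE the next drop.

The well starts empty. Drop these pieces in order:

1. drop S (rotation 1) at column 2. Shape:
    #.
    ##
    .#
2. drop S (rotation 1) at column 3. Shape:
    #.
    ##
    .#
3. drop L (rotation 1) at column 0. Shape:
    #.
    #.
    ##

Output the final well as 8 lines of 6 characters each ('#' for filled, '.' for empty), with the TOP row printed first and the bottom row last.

Answer: ......
......
......
......
...#..
#.###.
#.###.
##.#..

Derivation:
Drop 1: S rot1 at col 2 lands with bottom-row=0; cleared 0 line(s) (total 0); column heights now [0 0 3 2 0 0], max=3
Drop 2: S rot1 at col 3 lands with bottom-row=1; cleared 0 line(s) (total 0); column heights now [0 0 3 4 3 0], max=4
Drop 3: L rot1 at col 0 lands with bottom-row=0; cleared 0 line(s) (total 0); column heights now [3 1 3 4 3 0], max=4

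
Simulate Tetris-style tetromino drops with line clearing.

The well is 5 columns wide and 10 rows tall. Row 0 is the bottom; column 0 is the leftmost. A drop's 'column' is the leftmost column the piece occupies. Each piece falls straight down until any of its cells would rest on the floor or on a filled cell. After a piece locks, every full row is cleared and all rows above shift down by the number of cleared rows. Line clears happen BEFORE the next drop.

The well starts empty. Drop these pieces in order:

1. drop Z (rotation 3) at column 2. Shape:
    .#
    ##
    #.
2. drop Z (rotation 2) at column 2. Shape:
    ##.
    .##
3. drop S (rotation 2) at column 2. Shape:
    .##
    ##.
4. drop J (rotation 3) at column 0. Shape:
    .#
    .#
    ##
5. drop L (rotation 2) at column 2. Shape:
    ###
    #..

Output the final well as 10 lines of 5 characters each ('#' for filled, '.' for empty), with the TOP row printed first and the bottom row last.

Drop 1: Z rot3 at col 2 lands with bottom-row=0; cleared 0 line(s) (total 0); column heights now [0 0 2 3 0], max=3
Drop 2: Z rot2 at col 2 lands with bottom-row=3; cleared 0 line(s) (total 0); column heights now [0 0 5 5 4], max=5
Drop 3: S rot2 at col 2 lands with bottom-row=5; cleared 0 line(s) (total 0); column heights now [0 0 6 7 7], max=7
Drop 4: J rot3 at col 0 lands with bottom-row=0; cleared 0 line(s) (total 0); column heights now [1 3 6 7 7], max=7
Drop 5: L rot2 at col 2 lands with bottom-row=6; cleared 0 line(s) (total 0); column heights now [1 3 8 8 8], max=8

Answer: .....
.....
..###
..###
..##.
..##.
...##
.#.#.
.###.
###..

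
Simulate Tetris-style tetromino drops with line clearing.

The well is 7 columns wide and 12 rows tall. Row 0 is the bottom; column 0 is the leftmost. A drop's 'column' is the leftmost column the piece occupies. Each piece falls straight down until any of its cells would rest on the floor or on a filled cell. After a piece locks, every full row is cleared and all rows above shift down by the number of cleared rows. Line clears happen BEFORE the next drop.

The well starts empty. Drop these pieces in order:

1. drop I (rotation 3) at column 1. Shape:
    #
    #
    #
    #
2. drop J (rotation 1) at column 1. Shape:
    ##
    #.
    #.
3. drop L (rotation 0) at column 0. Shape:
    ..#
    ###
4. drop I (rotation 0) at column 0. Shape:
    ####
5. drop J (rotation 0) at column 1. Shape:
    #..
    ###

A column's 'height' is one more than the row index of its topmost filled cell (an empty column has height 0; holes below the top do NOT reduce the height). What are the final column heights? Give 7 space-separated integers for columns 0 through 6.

Drop 1: I rot3 at col 1 lands with bottom-row=0; cleared 0 line(s) (total 0); column heights now [0 4 0 0 0 0 0], max=4
Drop 2: J rot1 at col 1 lands with bottom-row=4; cleared 0 line(s) (total 0); column heights now [0 7 7 0 0 0 0], max=7
Drop 3: L rot0 at col 0 lands with bottom-row=7; cleared 0 line(s) (total 0); column heights now [8 8 9 0 0 0 0], max=9
Drop 4: I rot0 at col 0 lands with bottom-row=9; cleared 0 line(s) (total 0); column heights now [10 10 10 10 0 0 0], max=10
Drop 5: J rot0 at col 1 lands with bottom-row=10; cleared 0 line(s) (total 0); column heights now [10 12 11 11 0 0 0], max=12

Answer: 10 12 11 11 0 0 0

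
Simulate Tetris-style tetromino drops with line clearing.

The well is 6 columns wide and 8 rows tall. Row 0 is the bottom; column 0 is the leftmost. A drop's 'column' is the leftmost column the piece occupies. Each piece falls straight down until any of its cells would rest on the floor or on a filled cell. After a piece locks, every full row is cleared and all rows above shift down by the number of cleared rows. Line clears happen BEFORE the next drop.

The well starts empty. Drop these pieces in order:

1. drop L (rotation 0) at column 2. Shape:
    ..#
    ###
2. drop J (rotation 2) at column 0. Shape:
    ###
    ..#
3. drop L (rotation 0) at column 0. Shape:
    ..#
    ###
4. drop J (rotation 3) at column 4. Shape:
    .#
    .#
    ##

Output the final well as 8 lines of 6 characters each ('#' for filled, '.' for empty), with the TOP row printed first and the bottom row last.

Answer: ......
......
......
..#..#
###..#
###.##
..#.#.
..###.

Derivation:
Drop 1: L rot0 at col 2 lands with bottom-row=0; cleared 0 line(s) (total 0); column heights now [0 0 1 1 2 0], max=2
Drop 2: J rot2 at col 0 lands with bottom-row=1; cleared 0 line(s) (total 0); column heights now [3 3 3 1 2 0], max=3
Drop 3: L rot0 at col 0 lands with bottom-row=3; cleared 0 line(s) (total 0); column heights now [4 4 5 1 2 0], max=5
Drop 4: J rot3 at col 4 lands with bottom-row=2; cleared 0 line(s) (total 0); column heights now [4 4 5 1 3 5], max=5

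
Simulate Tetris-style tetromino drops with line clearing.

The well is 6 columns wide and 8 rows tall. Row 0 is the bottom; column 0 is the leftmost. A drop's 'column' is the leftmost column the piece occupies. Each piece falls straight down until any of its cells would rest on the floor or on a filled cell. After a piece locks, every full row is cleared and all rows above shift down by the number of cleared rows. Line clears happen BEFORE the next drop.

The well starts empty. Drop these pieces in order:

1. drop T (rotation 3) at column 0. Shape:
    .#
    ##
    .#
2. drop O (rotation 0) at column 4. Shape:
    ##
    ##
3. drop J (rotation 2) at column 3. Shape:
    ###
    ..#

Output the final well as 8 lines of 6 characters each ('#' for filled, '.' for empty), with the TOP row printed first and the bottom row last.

Answer: ......
......
......
......
...###
.#...#
##..##
.#..##

Derivation:
Drop 1: T rot3 at col 0 lands with bottom-row=0; cleared 0 line(s) (total 0); column heights now [2 3 0 0 0 0], max=3
Drop 2: O rot0 at col 4 lands with bottom-row=0; cleared 0 line(s) (total 0); column heights now [2 3 0 0 2 2], max=3
Drop 3: J rot2 at col 3 lands with bottom-row=2; cleared 0 line(s) (total 0); column heights now [2 3 0 4 4 4], max=4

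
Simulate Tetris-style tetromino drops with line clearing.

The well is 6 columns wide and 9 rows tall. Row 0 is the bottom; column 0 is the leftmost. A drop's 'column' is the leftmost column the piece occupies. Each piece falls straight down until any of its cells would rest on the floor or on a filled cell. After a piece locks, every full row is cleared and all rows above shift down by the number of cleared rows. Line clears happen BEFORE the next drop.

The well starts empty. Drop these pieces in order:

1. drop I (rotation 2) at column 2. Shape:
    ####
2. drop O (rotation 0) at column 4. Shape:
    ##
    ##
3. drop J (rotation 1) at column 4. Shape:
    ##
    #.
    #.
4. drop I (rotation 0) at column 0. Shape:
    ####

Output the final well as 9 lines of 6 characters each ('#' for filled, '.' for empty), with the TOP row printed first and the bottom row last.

Drop 1: I rot2 at col 2 lands with bottom-row=0; cleared 0 line(s) (total 0); column heights now [0 0 1 1 1 1], max=1
Drop 2: O rot0 at col 4 lands with bottom-row=1; cleared 0 line(s) (total 0); column heights now [0 0 1 1 3 3], max=3
Drop 3: J rot1 at col 4 lands with bottom-row=3; cleared 0 line(s) (total 0); column heights now [0 0 1 1 6 6], max=6
Drop 4: I rot0 at col 0 lands with bottom-row=1; cleared 1 line(s) (total 1); column heights now [0 0 1 1 5 5], max=5

Answer: ......
......
......
......
....##
....#.
....#.
....##
..####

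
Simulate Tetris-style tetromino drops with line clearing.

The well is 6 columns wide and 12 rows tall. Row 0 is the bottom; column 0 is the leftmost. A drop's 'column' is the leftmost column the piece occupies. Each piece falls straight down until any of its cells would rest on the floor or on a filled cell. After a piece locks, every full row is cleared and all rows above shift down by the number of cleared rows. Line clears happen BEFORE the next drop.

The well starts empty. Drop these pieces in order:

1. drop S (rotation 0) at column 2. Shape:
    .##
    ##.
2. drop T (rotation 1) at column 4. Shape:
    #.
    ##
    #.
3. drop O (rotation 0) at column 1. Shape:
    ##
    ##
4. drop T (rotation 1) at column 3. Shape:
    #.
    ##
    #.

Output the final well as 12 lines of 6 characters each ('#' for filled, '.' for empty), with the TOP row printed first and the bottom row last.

Drop 1: S rot0 at col 2 lands with bottom-row=0; cleared 0 line(s) (total 0); column heights now [0 0 1 2 2 0], max=2
Drop 2: T rot1 at col 4 lands with bottom-row=2; cleared 0 line(s) (total 0); column heights now [0 0 1 2 5 4], max=5
Drop 3: O rot0 at col 1 lands with bottom-row=1; cleared 0 line(s) (total 0); column heights now [0 3 3 2 5 4], max=5
Drop 4: T rot1 at col 3 lands with bottom-row=4; cleared 0 line(s) (total 0); column heights now [0 3 3 7 6 4], max=7

Answer: ......
......
......
......
......
...#..
...##.
...##.
....##
.##.#.
.####.
..##..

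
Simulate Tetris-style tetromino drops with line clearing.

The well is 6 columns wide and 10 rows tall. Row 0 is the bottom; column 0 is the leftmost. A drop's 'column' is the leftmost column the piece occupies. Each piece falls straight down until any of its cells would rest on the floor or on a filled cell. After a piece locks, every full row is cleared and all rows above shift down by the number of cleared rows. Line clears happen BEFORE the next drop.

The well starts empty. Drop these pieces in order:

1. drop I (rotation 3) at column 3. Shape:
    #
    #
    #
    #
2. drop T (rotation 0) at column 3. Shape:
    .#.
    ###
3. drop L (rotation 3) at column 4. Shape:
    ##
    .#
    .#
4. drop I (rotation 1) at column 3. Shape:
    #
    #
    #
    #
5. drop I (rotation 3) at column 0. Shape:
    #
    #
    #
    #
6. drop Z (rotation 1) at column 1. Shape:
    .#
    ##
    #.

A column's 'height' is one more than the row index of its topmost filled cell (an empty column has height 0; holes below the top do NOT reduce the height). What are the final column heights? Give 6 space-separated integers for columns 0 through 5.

Drop 1: I rot3 at col 3 lands with bottom-row=0; cleared 0 line(s) (total 0); column heights now [0 0 0 4 0 0], max=4
Drop 2: T rot0 at col 3 lands with bottom-row=4; cleared 0 line(s) (total 0); column heights now [0 0 0 5 6 5], max=6
Drop 3: L rot3 at col 4 lands with bottom-row=5; cleared 0 line(s) (total 0); column heights now [0 0 0 5 8 8], max=8
Drop 4: I rot1 at col 3 lands with bottom-row=5; cleared 0 line(s) (total 0); column heights now [0 0 0 9 8 8], max=9
Drop 5: I rot3 at col 0 lands with bottom-row=0; cleared 0 line(s) (total 0); column heights now [4 0 0 9 8 8], max=9
Drop 6: Z rot1 at col 1 lands with bottom-row=0; cleared 0 line(s) (total 0); column heights now [4 2 3 9 8 8], max=9

Answer: 4 2 3 9 8 8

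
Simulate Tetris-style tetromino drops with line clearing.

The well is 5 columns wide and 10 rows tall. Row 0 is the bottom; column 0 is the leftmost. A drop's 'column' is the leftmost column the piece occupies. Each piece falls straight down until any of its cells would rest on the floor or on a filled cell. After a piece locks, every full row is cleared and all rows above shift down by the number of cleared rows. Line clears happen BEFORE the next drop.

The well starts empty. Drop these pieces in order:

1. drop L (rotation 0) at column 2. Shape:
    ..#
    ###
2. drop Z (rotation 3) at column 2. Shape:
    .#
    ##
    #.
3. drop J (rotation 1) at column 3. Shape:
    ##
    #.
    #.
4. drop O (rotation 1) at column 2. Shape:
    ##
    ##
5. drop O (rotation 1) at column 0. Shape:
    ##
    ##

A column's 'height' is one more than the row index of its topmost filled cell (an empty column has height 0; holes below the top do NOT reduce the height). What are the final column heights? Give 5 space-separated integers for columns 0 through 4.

Drop 1: L rot0 at col 2 lands with bottom-row=0; cleared 0 line(s) (total 0); column heights now [0 0 1 1 2], max=2
Drop 2: Z rot3 at col 2 lands with bottom-row=1; cleared 0 line(s) (total 0); column heights now [0 0 3 4 2], max=4
Drop 3: J rot1 at col 3 lands with bottom-row=4; cleared 0 line(s) (total 0); column heights now [0 0 3 7 7], max=7
Drop 4: O rot1 at col 2 lands with bottom-row=7; cleared 0 line(s) (total 0); column heights now [0 0 9 9 7], max=9
Drop 5: O rot1 at col 0 lands with bottom-row=0; cleared 1 line(s) (total 1); column heights now [1 1 8 8 6], max=8

Answer: 1 1 8 8 6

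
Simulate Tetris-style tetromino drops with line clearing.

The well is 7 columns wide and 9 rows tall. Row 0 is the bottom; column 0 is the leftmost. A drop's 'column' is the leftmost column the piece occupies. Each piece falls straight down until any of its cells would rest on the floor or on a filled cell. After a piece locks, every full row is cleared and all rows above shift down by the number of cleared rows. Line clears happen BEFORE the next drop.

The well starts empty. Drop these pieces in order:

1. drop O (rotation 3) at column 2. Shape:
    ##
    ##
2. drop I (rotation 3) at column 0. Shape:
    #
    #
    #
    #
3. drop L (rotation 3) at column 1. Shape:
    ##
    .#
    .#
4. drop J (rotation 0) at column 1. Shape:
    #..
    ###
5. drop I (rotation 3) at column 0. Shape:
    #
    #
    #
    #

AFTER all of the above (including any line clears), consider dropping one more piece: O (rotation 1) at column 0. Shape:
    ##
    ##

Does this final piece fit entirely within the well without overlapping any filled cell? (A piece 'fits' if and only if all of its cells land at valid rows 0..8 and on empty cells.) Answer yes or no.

Answer: no

Derivation:
Drop 1: O rot3 at col 2 lands with bottom-row=0; cleared 0 line(s) (total 0); column heights now [0 0 2 2 0 0 0], max=2
Drop 2: I rot3 at col 0 lands with bottom-row=0; cleared 0 line(s) (total 0); column heights now [4 0 2 2 0 0 0], max=4
Drop 3: L rot3 at col 1 lands with bottom-row=2; cleared 0 line(s) (total 0); column heights now [4 5 5 2 0 0 0], max=5
Drop 4: J rot0 at col 1 lands with bottom-row=5; cleared 0 line(s) (total 0); column heights now [4 7 6 6 0 0 0], max=7
Drop 5: I rot3 at col 0 lands with bottom-row=4; cleared 0 line(s) (total 0); column heights now [8 7 6 6 0 0 0], max=8
Test piece O rot1 at col 0 (width 2): heights before test = [8 7 6 6 0 0 0]; fits = False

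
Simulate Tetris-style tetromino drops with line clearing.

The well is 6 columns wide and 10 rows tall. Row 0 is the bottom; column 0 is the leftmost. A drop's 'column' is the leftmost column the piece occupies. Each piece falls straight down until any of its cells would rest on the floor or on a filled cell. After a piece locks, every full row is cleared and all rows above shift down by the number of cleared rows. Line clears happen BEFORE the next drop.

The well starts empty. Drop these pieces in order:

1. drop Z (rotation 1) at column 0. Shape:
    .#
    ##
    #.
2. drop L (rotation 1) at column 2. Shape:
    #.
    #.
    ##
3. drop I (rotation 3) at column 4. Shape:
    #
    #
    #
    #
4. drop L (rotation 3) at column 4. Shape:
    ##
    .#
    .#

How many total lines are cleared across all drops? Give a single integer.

Answer: 0

Derivation:
Drop 1: Z rot1 at col 0 lands with bottom-row=0; cleared 0 line(s) (total 0); column heights now [2 3 0 0 0 0], max=3
Drop 2: L rot1 at col 2 lands with bottom-row=0; cleared 0 line(s) (total 0); column heights now [2 3 3 1 0 0], max=3
Drop 3: I rot3 at col 4 lands with bottom-row=0; cleared 0 line(s) (total 0); column heights now [2 3 3 1 4 0], max=4
Drop 4: L rot3 at col 4 lands with bottom-row=2; cleared 0 line(s) (total 0); column heights now [2 3 3 1 5 5], max=5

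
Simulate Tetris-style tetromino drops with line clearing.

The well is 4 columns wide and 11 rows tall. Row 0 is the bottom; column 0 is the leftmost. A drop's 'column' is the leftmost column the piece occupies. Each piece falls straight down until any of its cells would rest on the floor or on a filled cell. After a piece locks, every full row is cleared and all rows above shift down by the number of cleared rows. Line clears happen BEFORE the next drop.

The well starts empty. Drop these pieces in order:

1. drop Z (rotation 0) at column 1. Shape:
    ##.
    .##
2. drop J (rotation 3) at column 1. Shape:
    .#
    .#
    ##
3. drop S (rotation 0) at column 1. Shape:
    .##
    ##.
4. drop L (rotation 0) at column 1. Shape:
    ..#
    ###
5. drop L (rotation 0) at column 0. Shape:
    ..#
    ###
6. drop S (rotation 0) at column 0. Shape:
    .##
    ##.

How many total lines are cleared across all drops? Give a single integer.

Drop 1: Z rot0 at col 1 lands with bottom-row=0; cleared 0 line(s) (total 0); column heights now [0 2 2 1], max=2
Drop 2: J rot3 at col 1 lands with bottom-row=2; cleared 0 line(s) (total 0); column heights now [0 3 5 1], max=5
Drop 3: S rot0 at col 1 lands with bottom-row=5; cleared 0 line(s) (total 0); column heights now [0 6 7 7], max=7
Drop 4: L rot0 at col 1 lands with bottom-row=7; cleared 0 line(s) (total 0); column heights now [0 8 8 9], max=9
Drop 5: L rot0 at col 0 lands with bottom-row=8; cleared 1 line(s) (total 1); column heights now [0 8 9 8], max=9
Drop 6: S rot0 at col 0 lands with bottom-row=8; cleared 0 line(s) (total 1); column heights now [9 10 10 8], max=10

Answer: 1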